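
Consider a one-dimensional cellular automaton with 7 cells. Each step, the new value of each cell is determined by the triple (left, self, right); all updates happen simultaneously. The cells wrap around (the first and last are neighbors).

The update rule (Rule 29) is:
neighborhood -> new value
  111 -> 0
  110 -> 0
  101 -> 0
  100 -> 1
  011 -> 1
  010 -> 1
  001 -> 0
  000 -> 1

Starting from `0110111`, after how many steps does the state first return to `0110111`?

0100100
0110111

2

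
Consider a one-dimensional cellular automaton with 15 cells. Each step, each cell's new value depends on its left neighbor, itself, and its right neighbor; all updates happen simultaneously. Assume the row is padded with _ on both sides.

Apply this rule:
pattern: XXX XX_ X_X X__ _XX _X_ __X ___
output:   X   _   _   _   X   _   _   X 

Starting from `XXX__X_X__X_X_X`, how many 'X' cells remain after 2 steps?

XX_____________
X__XXXXXXXXXXXX
count of X: 13

13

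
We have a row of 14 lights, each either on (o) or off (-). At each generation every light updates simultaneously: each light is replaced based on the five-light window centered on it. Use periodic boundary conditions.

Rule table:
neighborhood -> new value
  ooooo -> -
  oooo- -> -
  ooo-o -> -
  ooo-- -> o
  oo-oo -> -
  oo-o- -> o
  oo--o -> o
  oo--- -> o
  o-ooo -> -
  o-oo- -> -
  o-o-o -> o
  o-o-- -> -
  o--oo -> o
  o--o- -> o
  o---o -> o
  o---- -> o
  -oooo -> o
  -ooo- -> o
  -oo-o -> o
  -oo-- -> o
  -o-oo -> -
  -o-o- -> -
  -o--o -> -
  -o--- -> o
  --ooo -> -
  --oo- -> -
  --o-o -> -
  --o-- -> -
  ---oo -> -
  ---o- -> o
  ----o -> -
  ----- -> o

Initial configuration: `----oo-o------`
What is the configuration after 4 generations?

oo---oo-oooooo
-ooo--o--o----
--oooo--o-ooo-
o--o-ooo---ooo

o--o-ooo---ooo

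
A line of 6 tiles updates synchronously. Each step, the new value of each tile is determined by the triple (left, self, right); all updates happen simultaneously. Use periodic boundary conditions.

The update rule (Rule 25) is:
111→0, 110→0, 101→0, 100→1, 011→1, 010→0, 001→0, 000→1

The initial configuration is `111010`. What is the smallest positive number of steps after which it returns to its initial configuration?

15

100000
011110
010001
001100
101011
000010
111001
000101
110000
101110
001000
100111
010100
000011
111010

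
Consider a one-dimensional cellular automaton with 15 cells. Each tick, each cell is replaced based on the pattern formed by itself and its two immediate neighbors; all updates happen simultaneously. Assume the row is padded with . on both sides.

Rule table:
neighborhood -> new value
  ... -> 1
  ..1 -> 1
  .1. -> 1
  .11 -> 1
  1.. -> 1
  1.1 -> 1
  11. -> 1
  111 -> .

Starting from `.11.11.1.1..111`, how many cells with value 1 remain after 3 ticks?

1111111111111.1
1...........111
1111111111111.1
count of 1: 14

14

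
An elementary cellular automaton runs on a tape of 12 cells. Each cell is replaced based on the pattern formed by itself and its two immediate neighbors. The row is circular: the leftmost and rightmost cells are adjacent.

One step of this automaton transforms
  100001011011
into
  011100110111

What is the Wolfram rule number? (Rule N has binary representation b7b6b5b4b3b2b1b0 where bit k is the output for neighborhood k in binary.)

185

position 11: 111 → 1  (bit 7 = 1)
position 0: 110 → 0  (bit 6 = 0)
position 6: 101 → 1  (bit 5 = 1)
position 1: 100 → 1  (bit 4 = 1)
position 7: 011 → 1  (bit 3 = 1)
position 5: 010 → 0  (bit 2 = 0)
position 4: 001 → 0  (bit 1 = 0)
position 2: 000 → 1  (bit 0 = 1)
bits b7..b0 = 10111001 = 185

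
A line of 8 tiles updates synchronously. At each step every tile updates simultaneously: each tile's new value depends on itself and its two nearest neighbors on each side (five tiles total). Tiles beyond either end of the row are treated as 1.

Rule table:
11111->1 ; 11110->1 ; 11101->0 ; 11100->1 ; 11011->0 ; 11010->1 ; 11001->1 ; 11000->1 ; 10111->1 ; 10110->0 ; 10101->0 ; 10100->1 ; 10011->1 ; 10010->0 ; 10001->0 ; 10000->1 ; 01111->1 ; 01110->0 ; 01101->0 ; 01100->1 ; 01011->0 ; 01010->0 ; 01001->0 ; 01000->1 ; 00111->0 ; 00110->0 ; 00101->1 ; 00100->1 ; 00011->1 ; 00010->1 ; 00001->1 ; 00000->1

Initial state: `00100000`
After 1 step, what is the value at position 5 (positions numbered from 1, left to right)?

10111111
position 5 holds 1

1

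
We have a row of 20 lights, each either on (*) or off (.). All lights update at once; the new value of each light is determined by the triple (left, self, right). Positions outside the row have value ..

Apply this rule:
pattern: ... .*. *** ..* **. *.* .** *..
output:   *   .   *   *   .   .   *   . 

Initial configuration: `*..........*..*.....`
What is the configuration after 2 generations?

**********..*..****.

..*********..*..****
**********..*..****.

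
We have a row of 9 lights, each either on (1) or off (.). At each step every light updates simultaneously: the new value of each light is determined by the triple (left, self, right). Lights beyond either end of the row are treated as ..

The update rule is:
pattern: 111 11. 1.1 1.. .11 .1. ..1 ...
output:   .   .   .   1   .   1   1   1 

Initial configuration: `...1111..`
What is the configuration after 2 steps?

...1111..

111....11
...1111..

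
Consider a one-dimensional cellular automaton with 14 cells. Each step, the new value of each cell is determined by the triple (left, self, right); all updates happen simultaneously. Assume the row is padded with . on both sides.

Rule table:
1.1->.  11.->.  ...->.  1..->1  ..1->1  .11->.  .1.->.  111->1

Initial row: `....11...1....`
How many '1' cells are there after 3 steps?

4

step 1: ...1..1.1.1...
step 2: ..1.11.....1..
step 3: .1....1...1.1.
count of 1: 4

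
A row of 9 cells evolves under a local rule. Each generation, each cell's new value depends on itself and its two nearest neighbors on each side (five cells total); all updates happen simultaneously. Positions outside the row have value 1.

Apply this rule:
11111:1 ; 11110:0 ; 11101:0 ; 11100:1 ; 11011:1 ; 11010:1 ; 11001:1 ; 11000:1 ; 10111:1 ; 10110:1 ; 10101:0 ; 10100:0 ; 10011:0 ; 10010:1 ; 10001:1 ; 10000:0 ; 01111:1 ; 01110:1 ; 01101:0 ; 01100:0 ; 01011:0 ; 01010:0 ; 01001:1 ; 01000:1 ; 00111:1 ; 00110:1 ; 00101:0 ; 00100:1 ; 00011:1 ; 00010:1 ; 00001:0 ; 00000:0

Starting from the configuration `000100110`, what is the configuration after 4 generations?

generation 1: 111110101
generation 2: 111001001
generation 3: 101111101
generation 4: 011110011

011110011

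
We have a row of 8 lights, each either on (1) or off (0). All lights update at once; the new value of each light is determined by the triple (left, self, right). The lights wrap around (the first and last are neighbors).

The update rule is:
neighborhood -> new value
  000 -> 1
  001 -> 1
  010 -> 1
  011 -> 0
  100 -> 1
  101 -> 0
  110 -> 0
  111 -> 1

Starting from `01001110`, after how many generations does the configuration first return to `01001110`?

4

generation 1: 11110101
generation 2: 11100100
generation 3: 01011111
generation 4: 01001110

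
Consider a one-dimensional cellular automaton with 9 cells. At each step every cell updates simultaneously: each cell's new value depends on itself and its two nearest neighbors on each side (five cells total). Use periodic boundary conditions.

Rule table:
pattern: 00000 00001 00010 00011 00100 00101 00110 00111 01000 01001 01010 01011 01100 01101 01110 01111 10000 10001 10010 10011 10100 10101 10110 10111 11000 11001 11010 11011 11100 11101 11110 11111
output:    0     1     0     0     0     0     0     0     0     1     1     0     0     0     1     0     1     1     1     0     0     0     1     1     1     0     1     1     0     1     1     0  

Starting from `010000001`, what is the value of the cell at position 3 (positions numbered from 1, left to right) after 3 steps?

100100100
011011011
110110110
position 3 holds 0

0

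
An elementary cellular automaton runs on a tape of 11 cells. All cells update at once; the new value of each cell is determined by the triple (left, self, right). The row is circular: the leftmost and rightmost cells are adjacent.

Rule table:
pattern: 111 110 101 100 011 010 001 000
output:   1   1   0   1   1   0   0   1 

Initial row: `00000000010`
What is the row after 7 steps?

11111111101

step 1: 11111111001
step 2: 11111111101
step 3: 11111111101  (fixed point — unchanged through step 7)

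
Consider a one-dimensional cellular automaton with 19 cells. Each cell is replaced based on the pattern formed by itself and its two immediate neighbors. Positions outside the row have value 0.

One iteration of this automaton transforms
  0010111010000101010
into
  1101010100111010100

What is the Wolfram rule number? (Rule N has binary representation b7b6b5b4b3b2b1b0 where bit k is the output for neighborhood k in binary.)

position 5: 111 → 1  (bit 7 = 1)
position 6: 110 → 0  (bit 6 = 0)
position 3: 101 → 1  (bit 5 = 1)
position 9: 100 → 0  (bit 4 = 0)
position 4: 011 → 0  (bit 3 = 0)
position 2: 010 → 0  (bit 2 = 0)
position 1: 001 → 1  (bit 1 = 1)
position 0: 000 → 1  (bit 0 = 1)
bits b7..b0 = 10100011 = 163

163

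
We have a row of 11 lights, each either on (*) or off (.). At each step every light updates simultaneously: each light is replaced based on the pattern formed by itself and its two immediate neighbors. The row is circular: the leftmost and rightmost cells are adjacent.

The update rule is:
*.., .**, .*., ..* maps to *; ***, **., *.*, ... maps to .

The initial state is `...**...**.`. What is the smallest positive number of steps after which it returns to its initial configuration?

17

..**.*.**.*
***..*.*..*
...***.****
*.**...*...
*.*.*.***.*
..*.*.*...*
***.*.**.**
....*.*..*.
...**.*****
*.**..*....
*.*.****..*
..*.*...***
***.**.**..
*...*..*.**
.*.*****.*.
**.*.....**
...**...**.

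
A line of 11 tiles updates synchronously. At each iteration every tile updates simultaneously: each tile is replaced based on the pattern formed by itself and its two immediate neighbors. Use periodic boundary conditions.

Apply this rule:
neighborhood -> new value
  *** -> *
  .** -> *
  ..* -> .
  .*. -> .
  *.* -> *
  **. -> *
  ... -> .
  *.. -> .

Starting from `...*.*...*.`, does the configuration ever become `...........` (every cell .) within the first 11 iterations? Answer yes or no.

....*......
...........
all cells are . at iteration 2

yes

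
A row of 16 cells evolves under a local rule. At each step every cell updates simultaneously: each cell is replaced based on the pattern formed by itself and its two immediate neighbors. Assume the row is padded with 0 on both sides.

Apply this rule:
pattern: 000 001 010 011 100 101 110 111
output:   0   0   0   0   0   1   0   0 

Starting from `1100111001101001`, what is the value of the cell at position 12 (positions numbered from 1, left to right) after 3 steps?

0000000000010000
0000000000000000
0000000000000000
position 12 holds 0

0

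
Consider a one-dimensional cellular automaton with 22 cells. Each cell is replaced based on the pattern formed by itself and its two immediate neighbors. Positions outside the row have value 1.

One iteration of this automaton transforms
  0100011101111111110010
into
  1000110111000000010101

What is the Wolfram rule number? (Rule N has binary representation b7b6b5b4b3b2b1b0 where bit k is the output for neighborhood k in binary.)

106

position 6: 111 → 0  (bit 7 = 0)
position 7: 110 → 1  (bit 6 = 1)
position 0: 101 → 1  (bit 5 = 1)
position 2: 100 → 0  (bit 4 = 0)
position 5: 011 → 1  (bit 3 = 1)
position 1: 010 → 0  (bit 2 = 0)
position 4: 001 → 1  (bit 1 = 1)
position 3: 000 → 0  (bit 0 = 0)
bits b7..b0 = 01101010 = 106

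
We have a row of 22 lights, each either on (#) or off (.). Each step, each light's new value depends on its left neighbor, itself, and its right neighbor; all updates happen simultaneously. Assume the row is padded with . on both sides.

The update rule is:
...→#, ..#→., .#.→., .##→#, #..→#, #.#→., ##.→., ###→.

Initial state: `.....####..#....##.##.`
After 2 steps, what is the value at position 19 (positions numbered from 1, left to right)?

.

step 1: ####.#...#..###.#..#.#
step 2: #.....##..#.#....#....
position 19 holds .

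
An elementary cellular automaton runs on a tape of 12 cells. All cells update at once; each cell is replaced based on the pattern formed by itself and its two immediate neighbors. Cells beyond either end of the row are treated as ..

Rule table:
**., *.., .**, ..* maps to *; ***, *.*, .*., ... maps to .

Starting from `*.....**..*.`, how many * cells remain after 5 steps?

.*...*****.*
*.*.**...*..
....***.*.*.
...**.*....*
..***..*..*.
count of *: 5

5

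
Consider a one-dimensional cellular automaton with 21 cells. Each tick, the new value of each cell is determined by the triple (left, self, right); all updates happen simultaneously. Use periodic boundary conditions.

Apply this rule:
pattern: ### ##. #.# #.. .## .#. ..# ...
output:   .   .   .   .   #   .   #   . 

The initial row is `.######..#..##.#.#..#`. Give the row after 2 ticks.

tick 1: .#......#..##......#.
tick 2: #......#..##......#..

#......#..##......#..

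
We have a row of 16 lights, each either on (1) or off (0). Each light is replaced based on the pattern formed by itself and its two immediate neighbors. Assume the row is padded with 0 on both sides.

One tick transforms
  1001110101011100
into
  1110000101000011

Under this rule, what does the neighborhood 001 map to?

1

At position 2 the neighborhood is 001; the next row has 1 there.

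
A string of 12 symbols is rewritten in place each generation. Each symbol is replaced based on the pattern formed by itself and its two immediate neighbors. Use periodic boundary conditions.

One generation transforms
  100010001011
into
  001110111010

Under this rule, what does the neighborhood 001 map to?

1

At position 3 the neighborhood is 001; the next row has 1 there.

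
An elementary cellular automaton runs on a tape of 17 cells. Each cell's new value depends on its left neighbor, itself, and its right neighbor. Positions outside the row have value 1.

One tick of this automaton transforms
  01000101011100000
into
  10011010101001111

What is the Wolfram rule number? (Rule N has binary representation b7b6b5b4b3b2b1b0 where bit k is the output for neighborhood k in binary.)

position 10: 111 → 1  (bit 7 = 1)
position 11: 110 → 0  (bit 6 = 0)
position 0: 101 → 1  (bit 5 = 1)
position 2: 100 → 0  (bit 4 = 0)
position 9: 011 → 0  (bit 3 = 0)
position 1: 010 → 0  (bit 2 = 0)
position 4: 001 → 1  (bit 1 = 1)
position 3: 000 → 1  (bit 0 = 1)
bits b7..b0 = 10100011 = 163

163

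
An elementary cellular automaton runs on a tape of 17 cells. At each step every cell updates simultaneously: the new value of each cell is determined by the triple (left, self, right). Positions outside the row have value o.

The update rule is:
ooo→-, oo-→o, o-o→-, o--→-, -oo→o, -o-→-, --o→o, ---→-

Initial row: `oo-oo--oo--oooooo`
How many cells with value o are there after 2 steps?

7

step 1: -o-oo-ooo-oo-----
step 2: ---oo-o-o-oo----o
count of o: 7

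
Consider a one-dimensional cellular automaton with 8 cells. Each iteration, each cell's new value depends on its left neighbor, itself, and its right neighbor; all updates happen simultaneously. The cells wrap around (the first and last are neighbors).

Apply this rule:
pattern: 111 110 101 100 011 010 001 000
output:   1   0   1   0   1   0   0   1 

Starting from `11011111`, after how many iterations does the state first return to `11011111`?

8

iteration 1: 10111111
iteration 2: 01111111
iteration 3: 11111110
iteration 4: 11111101
iteration 5: 11111011
iteration 6: 11110111
iteration 7: 11101111
iteration 8: 11011111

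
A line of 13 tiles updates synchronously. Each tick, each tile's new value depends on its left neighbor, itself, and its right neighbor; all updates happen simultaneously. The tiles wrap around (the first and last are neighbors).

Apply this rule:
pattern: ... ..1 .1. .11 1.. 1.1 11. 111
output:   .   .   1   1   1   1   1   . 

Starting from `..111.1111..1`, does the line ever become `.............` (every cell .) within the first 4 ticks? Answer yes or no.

1.1.111..11.1
11111.11.1111
....111111...
....1....11..
tick 4 is ....1....11.., still not uniform .

no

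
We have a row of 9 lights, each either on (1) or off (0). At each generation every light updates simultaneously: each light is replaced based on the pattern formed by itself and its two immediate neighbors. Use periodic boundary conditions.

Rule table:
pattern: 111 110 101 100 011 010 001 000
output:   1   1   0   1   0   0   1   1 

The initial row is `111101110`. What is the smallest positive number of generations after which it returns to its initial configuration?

18

011100110
101111011
100111001
111011110
011001110
101110111
100110011
111011101
111001100
011110111
001110011
110111101
110011100
011101111
001100111
110111011
110011001
111101110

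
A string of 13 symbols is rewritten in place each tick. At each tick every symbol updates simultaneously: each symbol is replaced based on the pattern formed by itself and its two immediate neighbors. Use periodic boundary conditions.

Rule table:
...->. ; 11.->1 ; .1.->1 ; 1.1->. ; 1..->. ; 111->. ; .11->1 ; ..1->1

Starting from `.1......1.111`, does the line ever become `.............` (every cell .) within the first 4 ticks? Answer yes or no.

.1.....11.1.1
.1....111.1.1
.1...11.1.1.1
.1..111.1.1.1
tick 4 is .1..111.1.1.1, still not uniform .

no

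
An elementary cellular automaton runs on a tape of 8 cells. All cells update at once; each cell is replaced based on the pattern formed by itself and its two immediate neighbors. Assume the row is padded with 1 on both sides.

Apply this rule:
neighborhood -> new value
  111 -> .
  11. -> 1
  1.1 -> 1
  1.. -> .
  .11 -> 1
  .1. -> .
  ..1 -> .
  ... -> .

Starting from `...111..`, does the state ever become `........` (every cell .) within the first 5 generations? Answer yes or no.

yes

...1.1..
....1...
........
all cells are . at generation 3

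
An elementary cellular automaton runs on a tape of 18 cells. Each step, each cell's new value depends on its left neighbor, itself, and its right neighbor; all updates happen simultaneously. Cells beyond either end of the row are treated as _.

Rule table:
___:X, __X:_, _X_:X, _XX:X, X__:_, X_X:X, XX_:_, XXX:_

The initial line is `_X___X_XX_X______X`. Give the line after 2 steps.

step 1: _X_X_XXX_XX_XXXX_X
step 2: _XXXXX__XX_XX___XX

_XXXXX__XX_XX___XX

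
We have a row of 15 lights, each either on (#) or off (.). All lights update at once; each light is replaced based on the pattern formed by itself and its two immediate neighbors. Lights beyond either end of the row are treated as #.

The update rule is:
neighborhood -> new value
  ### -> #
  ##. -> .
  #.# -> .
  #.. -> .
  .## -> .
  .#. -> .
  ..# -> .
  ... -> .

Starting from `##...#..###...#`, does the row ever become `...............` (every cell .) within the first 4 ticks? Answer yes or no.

#........#.....
...............
all cells are . at tick 2

yes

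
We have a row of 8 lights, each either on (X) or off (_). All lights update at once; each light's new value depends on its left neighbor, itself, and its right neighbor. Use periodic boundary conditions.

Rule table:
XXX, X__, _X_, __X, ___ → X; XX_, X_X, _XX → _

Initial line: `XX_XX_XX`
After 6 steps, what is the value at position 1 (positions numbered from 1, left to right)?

X______X
_XXXXXX_
X_XXXX_X
___XX___
XXX__XXX
XX_XX_XX
position 1 holds X

X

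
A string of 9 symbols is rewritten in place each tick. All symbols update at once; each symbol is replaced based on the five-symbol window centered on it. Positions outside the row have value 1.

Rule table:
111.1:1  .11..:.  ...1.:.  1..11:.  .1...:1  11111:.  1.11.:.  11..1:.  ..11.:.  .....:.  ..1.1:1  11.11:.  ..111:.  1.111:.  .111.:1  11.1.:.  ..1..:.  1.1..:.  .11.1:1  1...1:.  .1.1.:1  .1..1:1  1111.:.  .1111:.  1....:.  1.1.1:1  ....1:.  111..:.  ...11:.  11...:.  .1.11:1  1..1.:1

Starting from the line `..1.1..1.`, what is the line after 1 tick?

.111.1111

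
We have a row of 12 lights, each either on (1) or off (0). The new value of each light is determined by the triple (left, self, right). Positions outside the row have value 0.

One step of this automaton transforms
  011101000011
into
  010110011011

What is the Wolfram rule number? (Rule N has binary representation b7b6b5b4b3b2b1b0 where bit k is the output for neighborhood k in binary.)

position 2: 111 → 0  (bit 7 = 0)
position 3: 110 → 1  (bit 6 = 1)
position 4: 101 → 1  (bit 5 = 1)
position 6: 100 → 0  (bit 4 = 0)
position 1: 011 → 1  (bit 3 = 1)
position 5: 010 → 0  (bit 2 = 0)
position 0: 001 → 0  (bit 1 = 0)
position 7: 000 → 1  (bit 0 = 1)
bits b7..b0 = 01101001 = 105

105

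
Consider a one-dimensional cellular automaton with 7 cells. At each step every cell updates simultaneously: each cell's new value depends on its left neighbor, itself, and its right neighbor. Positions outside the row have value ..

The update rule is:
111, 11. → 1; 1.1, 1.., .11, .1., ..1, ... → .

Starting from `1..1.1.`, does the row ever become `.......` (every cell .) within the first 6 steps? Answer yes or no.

yes

step 1: .......
all cells are . at step 1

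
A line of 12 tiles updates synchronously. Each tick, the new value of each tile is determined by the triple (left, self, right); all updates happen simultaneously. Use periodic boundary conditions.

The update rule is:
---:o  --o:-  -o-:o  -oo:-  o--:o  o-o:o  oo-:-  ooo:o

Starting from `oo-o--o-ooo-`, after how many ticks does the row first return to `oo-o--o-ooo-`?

--ooo-oo-o-o
o--o-o--oooo
-o-oooo--ooo
ooo-oo-o--o-
-o-o--ooo-oo
ooooo--o-o--
-ooo-o-oooo-
--o-ooo-oo-o
o-oo-o-o--oo
-o--ooooo--o
ooo--ooo-o-o
oo-o--o-ooo-

12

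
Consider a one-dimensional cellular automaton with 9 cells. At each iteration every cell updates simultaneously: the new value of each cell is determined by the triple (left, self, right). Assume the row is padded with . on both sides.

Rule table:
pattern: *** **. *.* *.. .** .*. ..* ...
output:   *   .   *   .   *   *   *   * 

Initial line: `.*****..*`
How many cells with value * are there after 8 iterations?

5

iteration 1: *****..**
iteration 2: ****..**.
iteration 3: ***..**..
iteration 4: **..**..*
iteration 5: *..**..**
iteration 6: *.**..**.
iteration 7: ***..**..  (repeats iteration 3; period 4)
iteration 8: **..**..*
count of *: 5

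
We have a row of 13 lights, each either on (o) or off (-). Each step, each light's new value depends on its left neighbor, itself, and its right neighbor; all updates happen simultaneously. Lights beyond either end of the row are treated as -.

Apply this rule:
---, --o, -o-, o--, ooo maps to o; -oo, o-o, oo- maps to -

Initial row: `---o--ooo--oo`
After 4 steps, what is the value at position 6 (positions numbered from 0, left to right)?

oooooo-o-oo--
-oooo--o---oo
o-oo-oooooo--
o-----oooo-oo
position 6 holds o

o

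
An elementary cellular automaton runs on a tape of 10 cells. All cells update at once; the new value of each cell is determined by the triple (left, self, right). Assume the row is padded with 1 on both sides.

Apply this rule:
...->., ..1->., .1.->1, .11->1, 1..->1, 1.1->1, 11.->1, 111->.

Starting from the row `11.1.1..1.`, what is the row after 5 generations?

...11.1.11

.111111.11
11....111.
.11...1.11
1111..111.
...11.1.11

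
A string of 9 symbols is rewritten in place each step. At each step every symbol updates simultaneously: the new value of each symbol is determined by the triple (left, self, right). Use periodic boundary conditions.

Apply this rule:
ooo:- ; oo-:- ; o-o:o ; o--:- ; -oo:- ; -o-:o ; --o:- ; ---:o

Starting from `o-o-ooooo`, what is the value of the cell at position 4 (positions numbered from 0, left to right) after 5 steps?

-ooo-----
-----oooo
-ooo-----  (repeats step 1; period 2)
step 5: -ooo-----
position 4 holds -

-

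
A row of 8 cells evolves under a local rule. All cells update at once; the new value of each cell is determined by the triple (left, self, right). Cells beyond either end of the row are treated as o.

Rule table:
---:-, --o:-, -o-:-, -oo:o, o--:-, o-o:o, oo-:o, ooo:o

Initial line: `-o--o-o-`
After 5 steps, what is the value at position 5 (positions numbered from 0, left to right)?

-

o----o-o
o-----oo
o-----oo  (fixed point — unchanged through step 5)
position 5 holds -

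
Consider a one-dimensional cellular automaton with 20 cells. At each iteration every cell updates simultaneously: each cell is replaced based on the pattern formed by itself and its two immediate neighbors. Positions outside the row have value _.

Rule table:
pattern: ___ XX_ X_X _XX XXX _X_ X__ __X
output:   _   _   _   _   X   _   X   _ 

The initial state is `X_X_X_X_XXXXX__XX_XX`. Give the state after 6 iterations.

_________XXX_X______
__________X___X_____
___________X___X____
____________X___X___
_____________X___X__
______________X___X_

______________X___X_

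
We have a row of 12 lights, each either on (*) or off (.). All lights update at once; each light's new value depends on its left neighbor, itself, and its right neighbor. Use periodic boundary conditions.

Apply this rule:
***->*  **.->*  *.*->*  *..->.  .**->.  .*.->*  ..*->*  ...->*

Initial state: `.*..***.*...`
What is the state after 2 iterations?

*****.****.*

**.*.****.**
*****.****.*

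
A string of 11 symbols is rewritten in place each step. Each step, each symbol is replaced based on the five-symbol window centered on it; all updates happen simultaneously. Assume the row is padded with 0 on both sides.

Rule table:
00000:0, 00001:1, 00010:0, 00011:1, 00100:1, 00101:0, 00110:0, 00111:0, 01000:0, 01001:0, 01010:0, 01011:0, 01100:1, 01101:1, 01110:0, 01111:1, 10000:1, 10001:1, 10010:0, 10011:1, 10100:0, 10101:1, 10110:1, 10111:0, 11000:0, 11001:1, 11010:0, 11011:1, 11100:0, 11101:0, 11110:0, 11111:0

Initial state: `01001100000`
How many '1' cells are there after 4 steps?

01010101000
00010100010
01000001010
01010100000
count of 1: 3

3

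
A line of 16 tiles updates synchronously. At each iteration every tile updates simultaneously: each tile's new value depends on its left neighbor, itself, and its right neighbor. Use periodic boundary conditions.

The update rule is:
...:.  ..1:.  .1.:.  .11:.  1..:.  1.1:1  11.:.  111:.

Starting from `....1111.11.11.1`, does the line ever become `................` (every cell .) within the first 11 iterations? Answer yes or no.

yes

........1..1..1.
................
all cells are . at iteration 2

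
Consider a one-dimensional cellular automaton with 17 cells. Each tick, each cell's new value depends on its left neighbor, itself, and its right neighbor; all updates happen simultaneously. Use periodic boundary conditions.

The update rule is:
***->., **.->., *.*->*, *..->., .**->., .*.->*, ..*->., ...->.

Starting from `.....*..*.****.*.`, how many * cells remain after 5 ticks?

.....*..**....**.
.....*...........
.....*...........  (fixed point — unchanged through tick 5)
count of *: 1

1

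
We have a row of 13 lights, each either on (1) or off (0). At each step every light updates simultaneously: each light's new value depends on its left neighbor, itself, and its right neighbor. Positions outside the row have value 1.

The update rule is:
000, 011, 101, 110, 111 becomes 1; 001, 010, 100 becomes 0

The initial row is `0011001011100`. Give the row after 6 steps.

0011000111100
0011010111100
0011101111100
0011111111100
0011111111100  (fixed point — unchanged through step 6)

0011111111100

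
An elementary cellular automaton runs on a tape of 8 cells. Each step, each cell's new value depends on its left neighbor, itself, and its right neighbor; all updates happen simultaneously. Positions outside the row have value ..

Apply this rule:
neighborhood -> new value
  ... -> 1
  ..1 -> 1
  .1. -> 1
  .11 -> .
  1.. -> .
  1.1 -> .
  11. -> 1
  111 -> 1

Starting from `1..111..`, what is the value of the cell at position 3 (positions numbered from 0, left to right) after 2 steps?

.

step 1: 1.1.11.1
step 2: 1.1..1.1
position 3 holds .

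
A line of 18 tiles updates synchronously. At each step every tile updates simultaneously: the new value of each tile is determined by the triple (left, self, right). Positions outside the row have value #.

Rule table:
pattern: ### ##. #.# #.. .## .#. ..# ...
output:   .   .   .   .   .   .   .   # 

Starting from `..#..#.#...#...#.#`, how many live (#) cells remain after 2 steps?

step 1: .........#...#....
step 2: .#######...#...##.
count of #: 10

10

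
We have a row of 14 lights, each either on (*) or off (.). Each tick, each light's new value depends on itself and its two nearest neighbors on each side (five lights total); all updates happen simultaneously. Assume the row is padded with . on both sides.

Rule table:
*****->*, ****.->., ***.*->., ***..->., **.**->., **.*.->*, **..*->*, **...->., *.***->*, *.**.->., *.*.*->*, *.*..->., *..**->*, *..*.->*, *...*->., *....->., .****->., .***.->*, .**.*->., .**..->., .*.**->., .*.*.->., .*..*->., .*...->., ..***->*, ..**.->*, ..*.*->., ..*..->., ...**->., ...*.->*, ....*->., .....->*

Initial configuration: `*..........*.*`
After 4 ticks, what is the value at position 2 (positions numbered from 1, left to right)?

...******.*...
*..*.**..*...*
..*....**...*.
.*.....*...*..
position 2 holds *

*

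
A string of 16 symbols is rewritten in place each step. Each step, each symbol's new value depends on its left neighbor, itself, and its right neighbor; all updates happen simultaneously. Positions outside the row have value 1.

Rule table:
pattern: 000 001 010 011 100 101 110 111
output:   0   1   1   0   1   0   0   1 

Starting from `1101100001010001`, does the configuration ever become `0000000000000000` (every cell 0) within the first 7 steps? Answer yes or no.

no

step 1: 1000010011011010
step 2: 0100111100000010
step 3: 0111011010000110
step 4: 0010000011001000
step 5: 1111000100111101
step 6: 1110101111011000
step 7: 1100100110000101
step 7 is 1100100110000101, still not uniform 0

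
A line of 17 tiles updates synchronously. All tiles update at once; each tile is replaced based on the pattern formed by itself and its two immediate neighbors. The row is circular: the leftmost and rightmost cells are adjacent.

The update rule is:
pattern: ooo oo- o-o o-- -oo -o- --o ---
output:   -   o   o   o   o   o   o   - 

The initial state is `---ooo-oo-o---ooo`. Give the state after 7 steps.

o-oo-ooooooo-oo-o
oooooo-----oooooo
-----oo---oo-----
----oooo-oooo----
---oo--ooo--oo---
--oooooo-oooooo--
-oo----ooo----oo-

-oo----ooo----oo-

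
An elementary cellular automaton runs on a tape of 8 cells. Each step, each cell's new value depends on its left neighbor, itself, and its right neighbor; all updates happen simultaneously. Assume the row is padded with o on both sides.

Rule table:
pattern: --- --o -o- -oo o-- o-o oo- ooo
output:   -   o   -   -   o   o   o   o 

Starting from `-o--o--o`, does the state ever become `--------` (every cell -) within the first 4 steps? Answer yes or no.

no

o-oo-oo-
oo-oo-oo
ooo-oo-o
oooo-oo-
step 4 is oooo-oo-, still not uniform -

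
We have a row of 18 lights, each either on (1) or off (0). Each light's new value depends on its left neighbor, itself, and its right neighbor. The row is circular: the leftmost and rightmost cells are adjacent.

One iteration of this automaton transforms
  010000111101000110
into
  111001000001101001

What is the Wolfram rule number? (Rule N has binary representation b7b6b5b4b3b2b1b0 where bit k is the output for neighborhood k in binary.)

position 7: 111 → 0  (bit 7 = 0)
position 9: 110 → 0  (bit 6 = 0)
position 10: 101 → 0  (bit 5 = 0)
position 2: 100 → 1  (bit 4 = 1)
position 6: 011 → 0  (bit 3 = 0)
position 1: 010 → 1  (bit 2 = 1)
position 0: 001 → 1  (bit 1 = 1)
position 3: 000 → 0  (bit 0 = 0)
bits b7..b0 = 00010110 = 22

22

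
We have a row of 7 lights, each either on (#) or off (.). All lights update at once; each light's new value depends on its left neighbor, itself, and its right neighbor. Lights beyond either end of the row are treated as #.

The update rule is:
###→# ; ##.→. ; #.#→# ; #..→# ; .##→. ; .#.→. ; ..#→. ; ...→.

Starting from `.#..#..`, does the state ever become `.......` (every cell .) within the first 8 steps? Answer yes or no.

no

#.#..#.
.#.#..#
#.#.#..
.#.#.#.
#.#.#.#
.#.#.#.  (repeats step 4; period 2)
step 8: .#.#.#.
step 8 is .#.#.#., still not uniform .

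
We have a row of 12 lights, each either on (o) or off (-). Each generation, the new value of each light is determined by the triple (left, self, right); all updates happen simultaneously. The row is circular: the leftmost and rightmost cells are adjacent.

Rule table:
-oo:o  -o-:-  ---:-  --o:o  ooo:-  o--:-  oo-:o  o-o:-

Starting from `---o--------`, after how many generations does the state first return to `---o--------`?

generation 1: --o---------
generation 2: -o----------
generation 3: o-----------
generation 4: -----------o
generation 5: ----------o-
generation 6: ---------o--
generation 7: --------o---
generation 8: -------o----
generation 9: ------o-----
generation 10: -----o------
generation 11: ----o-------
generation 12: ---o--------

12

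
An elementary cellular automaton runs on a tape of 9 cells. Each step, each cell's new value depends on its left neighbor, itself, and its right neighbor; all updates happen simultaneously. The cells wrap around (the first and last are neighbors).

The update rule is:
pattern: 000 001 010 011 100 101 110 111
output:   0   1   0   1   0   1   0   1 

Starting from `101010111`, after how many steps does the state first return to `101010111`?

010101111
101011110
010111101
101111010
011110101
111101010
111010101
110101011
101010111

9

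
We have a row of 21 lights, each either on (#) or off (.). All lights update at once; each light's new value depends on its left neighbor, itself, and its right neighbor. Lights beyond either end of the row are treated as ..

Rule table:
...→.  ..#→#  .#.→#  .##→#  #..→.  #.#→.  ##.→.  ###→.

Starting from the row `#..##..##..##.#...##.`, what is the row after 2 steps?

#.#..##..##..##.##...

#.##..##..##..#..##..
#.#..##..##..##.##...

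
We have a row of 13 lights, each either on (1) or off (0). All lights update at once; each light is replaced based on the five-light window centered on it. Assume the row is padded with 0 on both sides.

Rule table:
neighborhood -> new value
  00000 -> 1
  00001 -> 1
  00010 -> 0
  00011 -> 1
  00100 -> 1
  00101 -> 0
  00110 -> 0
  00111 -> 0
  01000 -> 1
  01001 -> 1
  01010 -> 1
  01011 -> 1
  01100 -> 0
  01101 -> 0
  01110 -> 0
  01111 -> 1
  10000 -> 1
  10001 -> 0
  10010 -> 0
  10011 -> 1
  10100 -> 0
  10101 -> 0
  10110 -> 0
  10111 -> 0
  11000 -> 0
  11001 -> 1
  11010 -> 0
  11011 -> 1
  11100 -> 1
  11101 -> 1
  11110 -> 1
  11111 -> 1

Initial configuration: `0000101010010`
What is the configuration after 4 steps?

0010110010100

1110010101011
0011001010100
1100100101011
0010110010100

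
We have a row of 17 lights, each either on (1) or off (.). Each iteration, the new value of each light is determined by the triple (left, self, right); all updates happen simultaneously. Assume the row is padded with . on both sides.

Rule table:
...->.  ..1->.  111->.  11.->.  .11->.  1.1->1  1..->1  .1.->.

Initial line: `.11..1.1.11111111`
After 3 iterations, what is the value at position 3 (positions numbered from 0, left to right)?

...1..1.1........
....1..1.1.......
.....1..1.1......
position 3 holds .

.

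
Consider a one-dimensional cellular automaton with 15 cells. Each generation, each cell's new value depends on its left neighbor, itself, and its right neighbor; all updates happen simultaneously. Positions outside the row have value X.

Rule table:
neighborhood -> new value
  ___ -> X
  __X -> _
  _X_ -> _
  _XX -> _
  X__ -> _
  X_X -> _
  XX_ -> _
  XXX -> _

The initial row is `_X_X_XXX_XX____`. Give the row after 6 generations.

_XXXXXXXXXX____

____________XX_
_XXXXXXXXXX____
____________XX_  (repeats generation 1; period 2)
generation 6: _XXXXXXXXXX____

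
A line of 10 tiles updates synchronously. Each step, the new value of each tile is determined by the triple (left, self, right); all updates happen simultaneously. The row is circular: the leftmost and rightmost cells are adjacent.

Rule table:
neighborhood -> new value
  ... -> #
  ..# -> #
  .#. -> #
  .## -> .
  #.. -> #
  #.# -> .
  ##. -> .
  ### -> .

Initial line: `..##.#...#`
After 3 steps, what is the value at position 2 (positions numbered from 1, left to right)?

##...#####
..###.....
##...#####
position 2 holds #

#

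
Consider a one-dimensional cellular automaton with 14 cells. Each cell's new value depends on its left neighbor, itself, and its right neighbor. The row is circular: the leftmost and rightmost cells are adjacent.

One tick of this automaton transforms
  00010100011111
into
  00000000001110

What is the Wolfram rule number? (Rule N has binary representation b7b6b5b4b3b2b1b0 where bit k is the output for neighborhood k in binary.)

position 10: 111 → 1  (bit 7 = 1)
position 13: 110 → 0  (bit 6 = 0)
position 4: 101 → 0  (bit 5 = 0)
position 0: 100 → 0  (bit 4 = 0)
position 9: 011 → 0  (bit 3 = 0)
position 3: 010 → 0  (bit 2 = 0)
position 2: 001 → 0  (bit 1 = 0)
position 1: 000 → 0  (bit 0 = 0)
bits b7..b0 = 10000000 = 128

128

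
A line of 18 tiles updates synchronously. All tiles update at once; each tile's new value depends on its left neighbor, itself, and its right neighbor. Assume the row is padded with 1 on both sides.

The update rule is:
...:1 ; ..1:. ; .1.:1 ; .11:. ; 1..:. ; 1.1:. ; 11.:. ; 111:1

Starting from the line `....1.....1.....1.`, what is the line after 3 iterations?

.11.1..1..1..1..1.

.11.1.111.1.111.1.
....1..1..1..1..1.
.11.1..1..1..1..1.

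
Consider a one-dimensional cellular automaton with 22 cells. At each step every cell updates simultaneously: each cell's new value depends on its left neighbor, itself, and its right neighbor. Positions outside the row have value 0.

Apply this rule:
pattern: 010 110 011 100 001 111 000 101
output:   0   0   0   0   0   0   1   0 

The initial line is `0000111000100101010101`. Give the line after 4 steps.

0000111000111111111111

1110000010000000000000
0000111000111111111111
1110000010000000000000  (repeats step 1; period 2)
step 4: 0000111000111111111111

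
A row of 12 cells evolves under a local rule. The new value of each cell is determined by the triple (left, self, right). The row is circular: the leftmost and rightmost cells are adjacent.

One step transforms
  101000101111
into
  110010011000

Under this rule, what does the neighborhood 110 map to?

At position 0 the neighborhood is 110; the next row has 1 there.

1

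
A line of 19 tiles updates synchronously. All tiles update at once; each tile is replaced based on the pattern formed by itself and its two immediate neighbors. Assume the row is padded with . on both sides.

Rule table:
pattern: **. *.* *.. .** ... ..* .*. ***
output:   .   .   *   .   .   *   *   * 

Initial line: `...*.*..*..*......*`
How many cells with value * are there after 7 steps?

10

..**.********....**
.*....******.*..*..
***..*.****..*****.
.*.***..**.**.***.*
**..*.**.......*..*
..***...*.....*****
.*.*.*.***...*.***.
count of *: 10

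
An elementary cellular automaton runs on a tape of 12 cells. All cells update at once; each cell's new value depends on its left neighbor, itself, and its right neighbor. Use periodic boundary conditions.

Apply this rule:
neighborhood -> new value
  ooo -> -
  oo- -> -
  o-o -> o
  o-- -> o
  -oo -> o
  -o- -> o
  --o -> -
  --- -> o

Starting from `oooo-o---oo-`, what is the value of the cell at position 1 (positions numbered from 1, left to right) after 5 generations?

o

o---oooo-o-o
-oo-o---oooo
oo-oooo-o---
o-oo---oooo-
ooo-oo-o---o
position 1 holds o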